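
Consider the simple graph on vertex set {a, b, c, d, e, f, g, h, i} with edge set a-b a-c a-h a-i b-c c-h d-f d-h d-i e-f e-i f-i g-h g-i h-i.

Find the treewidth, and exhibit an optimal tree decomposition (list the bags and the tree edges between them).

Every bag has size at most 3, so the width is 3 − 1 = 2 and tw(G) ≤ 2. Conversely, {a, c, h} is a clique of size 3, and the vertices of any clique must share a bag in every tree decomposition; so some bag has ≥ 3 vertices and tw(G) ≥ 2. Combining the bounds, tw(G) = 2.

Treewidth 2.
One such decomposition:
Bags: B1 = {a, h, i}  B2 = {d, h, i}  B3 = {a, c, h}  B4 = {d, f, i}  B5 = {a, b, c}  B6 = {g, h, i}  B7 = {e, f, i}
Tree: B1–B2, B1–B3, B2–B4, B3–B5, B2–B6, B4–B7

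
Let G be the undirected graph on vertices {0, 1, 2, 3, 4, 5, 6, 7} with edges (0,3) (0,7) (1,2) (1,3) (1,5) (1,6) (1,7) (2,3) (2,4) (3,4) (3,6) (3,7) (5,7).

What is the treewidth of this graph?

2

A width-2 tree decomposition is:
Bags: B1 = {1, 3, 7}  B2 = {0, 3, 7}  B3 = {1, 5, 7}  B4 = {1, 2, 3}  B5 = {2, 3, 4}  B6 = {1, 3, 6}
Tree: B1–B2, B1–B3, B1–B4, B4–B5, B1–B6
Each bag holds 3 vertices, so the decomposition has width 2, which upper-bounds the treewidth. Conversely, {0, 3, 7} is a clique of size 3, and the vertices of any clique must share a bag in every tree decomposition; so some bag has ≥ 3 vertices and tw(G) ≥ 2. Therefore the treewidth is 2.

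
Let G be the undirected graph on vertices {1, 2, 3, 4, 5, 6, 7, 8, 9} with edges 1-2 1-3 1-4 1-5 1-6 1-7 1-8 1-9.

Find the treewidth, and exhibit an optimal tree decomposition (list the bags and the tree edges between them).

Treewidth 1.
Bags: B1 = {1, 5}  B2 = {1, 8}  B3 = {1, 6}  B4 = {1, 2}  B5 = {1, 9}  B6 = {1, 3}  B7 = {1, 4}  B8 = {1, 7}
Tree: B1–B2, B2–B3, B2–B4, B2–B5, B2–B6, B6–B7, B7–B8

The largest bag has 2 vertices, giving width 1; this decomposition certifies tw(G) ≤ 1. Since G has at least one edge (e.g. 1–5), it is not an edgeless graph, so tw(G) ≥ 1. Combining the bounds, tw(G) = 1.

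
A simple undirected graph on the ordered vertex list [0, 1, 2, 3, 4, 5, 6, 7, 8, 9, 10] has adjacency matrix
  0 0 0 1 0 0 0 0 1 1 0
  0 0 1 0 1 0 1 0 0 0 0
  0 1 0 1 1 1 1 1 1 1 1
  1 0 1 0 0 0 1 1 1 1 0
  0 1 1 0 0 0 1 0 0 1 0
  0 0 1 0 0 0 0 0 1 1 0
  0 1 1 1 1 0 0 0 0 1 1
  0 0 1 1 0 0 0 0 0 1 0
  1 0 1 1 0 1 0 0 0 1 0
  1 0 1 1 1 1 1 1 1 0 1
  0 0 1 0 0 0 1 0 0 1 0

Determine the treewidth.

3

A width-3 tree decomposition is:
Bags: B1 = {2, 3, 6, 9}  B2 = {2, 6, 9, 10}  B3 = {2, 3, 8, 9}  B4 = {0, 3, 8, 9}  B5 = {2, 4, 6, 9}  B6 = {2, 5, 8, 9}  B7 = {2, 3, 7, 9}  B8 = {1, 2, 4, 6}
Tree: B1–B2, B1–B3, B3–B4, B2–B5, B3–B6, B1–B7, B5–B8
The largest bag has 4 vertices, giving width 3; this decomposition certifies tw(G) ≤ 3. Conversely, {0, 3, 8, 9} is a clique of size 4, and the vertices of any clique must share a bag in every tree decomposition; so some bag has ≥ 4 vertices and tw(G) ≥ 3. Hence tw(G) = 3 exactly.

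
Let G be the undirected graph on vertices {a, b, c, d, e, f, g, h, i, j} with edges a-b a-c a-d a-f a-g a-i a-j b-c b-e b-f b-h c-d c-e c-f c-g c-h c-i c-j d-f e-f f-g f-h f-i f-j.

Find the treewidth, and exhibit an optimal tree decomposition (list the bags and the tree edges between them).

Treewidth 3.
Bags: B1 = {a, c, f, j}  B2 = {a, c, d, f}  B3 = {a, b, c, f}  B4 = {b, c, f, h}  B5 = {a, c, f, i}  B6 = {a, c, f, g}  B7 = {b, c, e, f}
Tree: B1–B2, B2–B3, B3–B4, B1–B5, B2–B6, B4–B7

Each bag holds 4 vertices, so the decomposition has width 3, which upper-bounds the treewidth. On the other hand G contains the 4-clique {b, c, e, f}. A clique must lie in a single bag of any decomposition, so no decomposition can have width below 3. Hence tw(G) = 3 exactly.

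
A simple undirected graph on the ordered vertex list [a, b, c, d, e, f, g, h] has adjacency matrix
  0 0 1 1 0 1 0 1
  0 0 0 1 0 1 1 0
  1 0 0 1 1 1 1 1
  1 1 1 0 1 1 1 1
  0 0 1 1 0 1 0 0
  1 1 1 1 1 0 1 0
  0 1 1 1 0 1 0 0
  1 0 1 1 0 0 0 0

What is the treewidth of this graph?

3

A width-3 tree decomposition is:
Bags: B1 = {c, d, f, g}  B2 = {c, d, e, f}  B3 = {b, d, f, g}  B4 = {a, c, d, f}  B5 = {a, c, d, h}
Tree: B1–B2, B1–B3, B2–B4, B4–B5
The largest bag has 4 vertices, giving width 3; this decomposition certifies tw(G) ≤ 3. For the lower bound, the 4 vertices {a, c, d, h} are pairwise adjacent, and any tree decomposition puts a clique entirely inside one bag — forcing width ≥ 3. Combining the bounds, tw(G) = 3.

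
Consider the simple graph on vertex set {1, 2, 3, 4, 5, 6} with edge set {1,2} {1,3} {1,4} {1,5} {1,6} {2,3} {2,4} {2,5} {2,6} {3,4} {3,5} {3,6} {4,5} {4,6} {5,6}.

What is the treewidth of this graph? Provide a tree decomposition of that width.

A single bag containing all 6 vertices is trivially a valid decomposition of width 5. Conversely, {1, 2, 3, 4, 5, 6} is a clique of size 6, and the vertices of any clique must share a bag in every tree decomposition; so some bag has ≥ 6 vertices and tw(G) ≥ 5. Combining the bounds, tw(G) = 5.

Treewidth 5.
Bags: B1 = {1, 2, 3, 4, 5, 6}
Tree: (single bag)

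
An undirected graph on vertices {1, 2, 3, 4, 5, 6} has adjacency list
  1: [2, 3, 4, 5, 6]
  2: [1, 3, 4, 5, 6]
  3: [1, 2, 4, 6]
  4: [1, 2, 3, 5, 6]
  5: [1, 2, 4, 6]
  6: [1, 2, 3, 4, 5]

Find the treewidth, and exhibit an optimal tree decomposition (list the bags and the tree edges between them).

The largest bag has 5 vertices, giving width 4; this decomposition certifies tw(G) ≤ 4. Conversely, {1, 2, 3, 4, 6} is a clique of size 5, and the vertices of any clique must share a bag in every tree decomposition; so some bag has ≥ 5 vertices and tw(G) ≥ 4. Therefore the treewidth is 4.

Treewidth 4.
Bags: B1 = {1, 2, 4, 5, 6}  B2 = {1, 2, 3, 4, 6}
Tree: B1–B2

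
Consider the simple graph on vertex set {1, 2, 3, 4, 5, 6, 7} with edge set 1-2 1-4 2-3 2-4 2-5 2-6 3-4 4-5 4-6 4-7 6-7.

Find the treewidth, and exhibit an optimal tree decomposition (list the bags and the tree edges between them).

Every bag has size at most 3, so the width is 3 − 1 = 2 and tw(G) ≤ 2. Conversely, {1, 2, 4} is a clique of size 3, and the vertices of any clique must share a bag in every tree decomposition; so some bag has ≥ 3 vertices and tw(G) ≥ 2. Therefore the treewidth is 2.

Treewidth 2.
Bags: B1 = {2, 4, 5}  B2 = {2, 4, 6}  B3 = {2, 3, 4}  B4 = {4, 6, 7}  B5 = {1, 2, 4}
Tree: B1–B2, B1–B3, B2–B4, B1–B5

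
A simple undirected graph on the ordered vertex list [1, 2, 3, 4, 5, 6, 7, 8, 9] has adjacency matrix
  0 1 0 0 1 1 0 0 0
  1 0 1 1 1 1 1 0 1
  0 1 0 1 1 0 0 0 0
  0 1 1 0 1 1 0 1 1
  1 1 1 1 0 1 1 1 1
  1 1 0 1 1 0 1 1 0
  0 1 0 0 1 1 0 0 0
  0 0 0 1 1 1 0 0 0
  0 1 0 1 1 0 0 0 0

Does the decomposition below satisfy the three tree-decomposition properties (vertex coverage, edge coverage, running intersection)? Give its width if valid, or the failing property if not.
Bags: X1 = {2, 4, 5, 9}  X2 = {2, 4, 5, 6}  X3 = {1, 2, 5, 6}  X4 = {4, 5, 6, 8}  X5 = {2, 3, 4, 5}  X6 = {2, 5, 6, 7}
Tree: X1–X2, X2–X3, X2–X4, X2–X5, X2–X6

Checking the three conditions: (i) the bags cover all of {1, 2, 3, 4, 5, 6, 7, 8, 9}; (ii) for each edge, some bag contains both endpoints; (iii) the bags containing any fixed vertex form a subtree. All hold, so the decomposition is valid with width 4 − 1 = 3.

Yes; width 3.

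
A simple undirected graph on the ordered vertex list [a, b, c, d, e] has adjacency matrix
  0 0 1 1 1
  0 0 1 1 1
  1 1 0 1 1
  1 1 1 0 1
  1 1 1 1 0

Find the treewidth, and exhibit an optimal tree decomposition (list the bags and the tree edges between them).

Every bag has size at most 4, so the width is 4 − 1 = 3 and tw(G) ≤ 3. For the lower bound, the 4 vertices {a, c, d, e} are pairwise adjacent, and any tree decomposition puts a clique entirely inside one bag — forcing width ≥ 3. Combining the bounds, tw(G) = 3.

Treewidth 3.
Bags: B1 = {a, c, d, e}  B2 = {b, c, d, e}
Tree: B1–B2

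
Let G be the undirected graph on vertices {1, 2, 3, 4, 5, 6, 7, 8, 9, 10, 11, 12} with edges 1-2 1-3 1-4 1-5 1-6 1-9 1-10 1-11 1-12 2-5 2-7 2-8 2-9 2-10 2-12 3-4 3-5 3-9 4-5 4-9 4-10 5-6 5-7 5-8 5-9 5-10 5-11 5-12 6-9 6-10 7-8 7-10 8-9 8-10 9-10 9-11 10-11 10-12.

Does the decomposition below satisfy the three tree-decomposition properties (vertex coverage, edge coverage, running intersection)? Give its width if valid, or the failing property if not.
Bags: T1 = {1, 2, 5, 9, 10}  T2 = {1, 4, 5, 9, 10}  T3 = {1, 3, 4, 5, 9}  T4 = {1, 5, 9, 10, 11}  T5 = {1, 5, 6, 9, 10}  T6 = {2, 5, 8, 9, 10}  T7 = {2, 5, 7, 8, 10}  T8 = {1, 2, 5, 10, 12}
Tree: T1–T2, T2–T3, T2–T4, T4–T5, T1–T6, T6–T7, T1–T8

Checking the three conditions: (i) the bags cover all of {1, 2, 3, 4, 5, 6, 7, 8, 9, 10, 11, 12}; (ii) for each edge, some bag contains both endpoints; (iii) the bags containing any fixed vertex form a subtree. All hold, so the decomposition is valid with width 5 − 1 = 4.

Yes; width 4.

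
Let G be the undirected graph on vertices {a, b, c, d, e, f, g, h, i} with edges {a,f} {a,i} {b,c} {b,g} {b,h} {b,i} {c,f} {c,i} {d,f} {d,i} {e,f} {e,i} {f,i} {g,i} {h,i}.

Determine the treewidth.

A width-2 tree decomposition is:
Bags: B1 = {b, c, i}  B2 = {b, h, i}  B3 = {c, f, i}  B4 = {b, g, i}  B5 = {e, f, i}  B6 = {a, f, i}  B7 = {d, f, i}
Tree: B1–B2, B1–B3, B1–B4, B3–B5, B5–B6, B3–B7
The largest bag has 3 vertices, giving width 2; this decomposition certifies tw(G) ≤ 2. Conversely, {b, g, i} is a clique of size 3, and the vertices of any clique must share a bag in every tree decomposition; so some bag has ≥ 3 vertices and tw(G) ≥ 2. Combining the bounds, tw(G) = 2.

2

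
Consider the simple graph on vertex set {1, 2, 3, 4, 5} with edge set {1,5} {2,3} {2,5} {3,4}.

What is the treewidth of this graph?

A width-1 tree decomposition is:
Bags: B1 = {3, 4}  B2 = {2, 3}  B3 = {2, 5}  B4 = {1, 5}
Tree: B1–B2, B2–B3, B3–B4
The largest bag has 2 vertices, giving width 1; this decomposition certifies tw(G) ≤ 1. Since G has at least one edge (e.g. 4–3), it is not an edgeless graph, so tw(G) ≥ 1. Combining the bounds, tw(G) = 1.

1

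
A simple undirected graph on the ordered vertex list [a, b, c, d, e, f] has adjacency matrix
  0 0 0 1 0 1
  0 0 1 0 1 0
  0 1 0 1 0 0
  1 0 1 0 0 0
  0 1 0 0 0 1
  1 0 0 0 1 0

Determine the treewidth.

2

A width-2 tree decomposition is:
Bags: B1 = {a, c, d}  B2 = {a, b, c}  B3 = {a, b, e}  B4 = {a, e, f}
Tree: B1–B2, B2–B3, B3–B4
Each bag holds 3 vertices, so the decomposition has width 2, which upper-bounds the treewidth. For the lower bound, G contains the cycle a–d–c–b–e–f–a, so G is not a forest; only forests have treewidth ≤ 1, hence tw(G) ≥ 2. Hence tw(G) = 2 exactly.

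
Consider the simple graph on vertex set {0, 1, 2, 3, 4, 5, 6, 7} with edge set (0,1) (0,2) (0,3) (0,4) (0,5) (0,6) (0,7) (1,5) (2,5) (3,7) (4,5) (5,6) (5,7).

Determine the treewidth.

2

A width-2 tree decomposition is:
Bags: B1 = {0, 1, 5}  B2 = {0, 2, 5}  B3 = {0, 4, 5}  B4 = {0, 5, 7}  B5 = {0, 5, 6}  B6 = {0, 3, 7}
Tree: B1–B2, B1–B3, B1–B4, B1–B5, B4–B6
Every bag has size at most 3, so the width is 3 − 1 = 2 and tw(G) ≤ 2. Conversely, {0, 3, 7} is a clique of size 3, and the vertices of any clique must share a bag in every tree decomposition; so some bag has ≥ 3 vertices and tw(G) ≥ 2. Combining the bounds, tw(G) = 2.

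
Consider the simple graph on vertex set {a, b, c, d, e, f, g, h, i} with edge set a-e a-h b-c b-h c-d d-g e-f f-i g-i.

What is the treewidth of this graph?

2

A width-2 tree decomposition is:
Bags: B1 = {e, f, i}  B2 = {e, g, i}  B3 = {d, e, g}  B4 = {c, d, e}  B5 = {b, c, e}  B6 = {b, e, h}  B7 = {a, e, h}
Tree: B1–B2, B2–B3, B3–B4, B4–B5, B5–B6, B6–B7
The largest bag has 3 vertices, giving width 2; this decomposition certifies tw(G) ≤ 2. Since e–f–i–g–d–c–b–h–a–e is a cycle in G, G is not acyclic. Forests are exactly the graphs of treewidth ≤ 1, so tw(G) ≥ 2. Hence tw(G) = 2 exactly.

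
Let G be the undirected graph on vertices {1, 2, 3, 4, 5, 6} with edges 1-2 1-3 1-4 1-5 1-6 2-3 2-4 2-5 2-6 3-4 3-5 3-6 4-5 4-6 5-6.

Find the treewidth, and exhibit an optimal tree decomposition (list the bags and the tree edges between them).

Treewidth 5.
One such decomposition:
Bags: B1 = {1, 2, 3, 4, 5, 6}
Tree: (single bag)

With just one bag of size 6, the width is 6 − 1 = 5, so tw(G) ≤ 5. For the lower bound, the 6 vertices {1, 2, 3, 4, 5, 6} are pairwise adjacent, and any tree decomposition puts a clique entirely inside one bag — forcing width ≥ 5. Therefore the treewidth is 5.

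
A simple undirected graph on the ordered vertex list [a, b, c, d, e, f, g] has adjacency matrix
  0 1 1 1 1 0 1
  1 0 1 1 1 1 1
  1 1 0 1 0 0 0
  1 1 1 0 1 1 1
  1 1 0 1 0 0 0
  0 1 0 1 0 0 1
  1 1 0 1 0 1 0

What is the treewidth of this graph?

A width-3 tree decomposition is:
Bags: B1 = {a, b, d, e}  B2 = {a, b, d, g}  B3 = {a, b, c, d}  B4 = {b, d, f, g}
Tree: B1–B2, B1–B3, B2–B4
Every bag has size at most 4, so the width is 4 − 1 = 3 and tw(G) ≤ 3. On the other hand G contains the 4-clique {a, b, d, g}. A clique must lie in a single bag of any decomposition, so no decomposition can have width below 3. Therefore the treewidth is 3.

3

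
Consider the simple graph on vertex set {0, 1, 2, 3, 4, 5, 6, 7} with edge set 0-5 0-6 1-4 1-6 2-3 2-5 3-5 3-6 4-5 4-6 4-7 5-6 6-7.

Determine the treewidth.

2

A width-2 tree decomposition is:
Bags: B1 = {0, 5, 6}  B2 = {4, 5, 6}  B3 = {3, 5, 6}  B4 = {2, 3, 5}  B5 = {1, 4, 6}  B6 = {4, 6, 7}
Tree: B1–B2, B1–B3, B3–B4, B2–B5, B2–B6
The largest bag has 3 vertices, giving width 2; this decomposition certifies tw(G) ≤ 2. Conversely, {2, 3, 5} is a clique of size 3, and the vertices of any clique must share a bag in every tree decomposition; so some bag has ≥ 3 vertices and tw(G) ≥ 2. The upper and lower bounds meet at 2, so that is the treewidth.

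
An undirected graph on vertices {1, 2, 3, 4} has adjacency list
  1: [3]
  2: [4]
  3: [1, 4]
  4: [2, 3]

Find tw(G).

A width-1 tree decomposition is:
Bags: B1 = {2, 4}  B2 = {3, 4}  B3 = {1, 3}
Tree: B1–B2, B2–B3
Every bag has size at most 2, so the width is 2 − 1 = 1 and tw(G) ≤ 1. Since G has at least one edge (e.g. 2–4), it is not an edgeless graph, so tw(G) ≥ 1. The upper and lower bounds meet at 1, so that is the treewidth.

1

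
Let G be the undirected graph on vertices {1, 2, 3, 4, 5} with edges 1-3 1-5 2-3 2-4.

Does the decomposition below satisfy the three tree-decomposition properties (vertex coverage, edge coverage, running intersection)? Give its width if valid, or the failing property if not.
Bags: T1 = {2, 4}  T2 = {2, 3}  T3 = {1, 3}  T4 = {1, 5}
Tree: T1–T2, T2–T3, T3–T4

Vertex coverage: the bags together contain {1, 2, 3, 4, 5}, the full vertex set. Edge coverage: each edge of G has both endpoints in at least one bag. Running intersection: for every vertex, the bags containing it form a connected subtree. All three properties hold, so this is a valid tree decomposition of width max|bag| − 1 = 1, and hence tw(G) ≤ 1.

Yes; width 1.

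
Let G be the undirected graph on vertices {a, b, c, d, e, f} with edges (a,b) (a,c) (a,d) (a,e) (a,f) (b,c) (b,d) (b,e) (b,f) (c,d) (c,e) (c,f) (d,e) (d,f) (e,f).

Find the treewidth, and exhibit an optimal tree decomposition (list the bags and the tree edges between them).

With just one bag of size 6, the width is 6 − 1 = 5, so tw(G) ≤ 5. Conversely, {a, b, c, d, e, f} is a clique of size 6, and the vertices of any clique must share a bag in every tree decomposition; so some bag has ≥ 6 vertices and tw(G) ≥ 5. The upper and lower bounds meet at 5, so that is the treewidth.

Treewidth 5.
One optimal decomposition is:
Bags: B1 = {a, b, c, d, e, f}
Tree: (single bag)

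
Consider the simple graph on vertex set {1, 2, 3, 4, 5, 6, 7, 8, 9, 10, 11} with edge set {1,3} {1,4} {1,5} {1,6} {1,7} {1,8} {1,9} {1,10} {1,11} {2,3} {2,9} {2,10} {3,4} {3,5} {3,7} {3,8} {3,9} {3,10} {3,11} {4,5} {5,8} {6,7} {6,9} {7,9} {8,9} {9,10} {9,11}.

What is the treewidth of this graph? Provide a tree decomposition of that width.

Each bag holds 4 vertices, so the decomposition has width 3, which upper-bounds the treewidth. For the lower bound, the 4 vertices {1, 3, 8, 9} are pairwise adjacent, and any tree decomposition puts a clique entirely inside one bag — forcing width ≥ 3. Therefore the treewidth is 3.

Treewidth 3.
One such decomposition:
Bags: B1 = {1, 3, 9, 10}  B2 = {1, 3, 7, 9}  B3 = {1, 3, 9, 11}  B4 = {1, 3, 8, 9}  B5 = {1, 3, 5, 8}  B6 = {2, 3, 9, 10}  B7 = {1, 6, 7, 9}  B8 = {1, 3, 4, 5}
Tree: B1–B2, B2–B3, B3–B4, B4–B5, B1–B6, B2–B7, B5–B8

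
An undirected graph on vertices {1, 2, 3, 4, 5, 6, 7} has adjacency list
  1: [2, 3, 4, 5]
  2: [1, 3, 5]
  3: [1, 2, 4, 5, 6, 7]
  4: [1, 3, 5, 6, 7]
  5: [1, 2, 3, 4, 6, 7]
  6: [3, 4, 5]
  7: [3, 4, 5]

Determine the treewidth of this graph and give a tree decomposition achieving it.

Every bag has size at most 4, so the width is 4 − 1 = 3 and tw(G) ≤ 3. For the lower bound, the 4 vertices {1, 2, 3, 5} are pairwise adjacent, and any tree decomposition puts a clique entirely inside one bag — forcing width ≥ 3. The upper and lower bounds meet at 3, so that is the treewidth.

Treewidth 3.
One optimal decomposition is:
Bags: B1 = {3, 4, 5, 7}  B2 = {3, 4, 5, 6}  B3 = {1, 3, 4, 5}  B4 = {1, 2, 3, 5}
Tree: B1–B2, B2–B3, B3–B4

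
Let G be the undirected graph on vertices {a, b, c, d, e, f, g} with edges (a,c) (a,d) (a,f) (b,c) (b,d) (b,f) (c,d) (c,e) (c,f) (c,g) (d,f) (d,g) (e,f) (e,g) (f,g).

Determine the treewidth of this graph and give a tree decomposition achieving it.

Each bag holds 4 vertices, so the decomposition has width 3, which upper-bounds the treewidth. For the lower bound, the 4 vertices {c, d, f, g} are pairwise adjacent, and any tree decomposition puts a clique entirely inside one bag — forcing width ≥ 3. Therefore the treewidth is 3.

Treewidth 3.
One optimal decomposition is:
Bags: B1 = {c, d, f, g}  B2 = {a, c, d, f}  B3 = {c, e, f, g}  B4 = {b, c, d, f}
Tree: B1–B2, B1–B3, B1–B4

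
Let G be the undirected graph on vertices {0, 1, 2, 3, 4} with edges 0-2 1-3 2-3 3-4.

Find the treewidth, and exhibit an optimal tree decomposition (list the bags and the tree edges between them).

Treewidth 1.
One such decomposition:
Bags: B1 = {0, 2}  B2 = {2, 3}  B3 = {1, 3}  B4 = {3, 4}
Tree: B1–B2, B2–B3, B2–B4

The largest bag has 2 vertices, giving width 1; this decomposition certifies tw(G) ≤ 1. G has an edge, so its treewidth is at least 1. Hence tw(G) = 1 exactly.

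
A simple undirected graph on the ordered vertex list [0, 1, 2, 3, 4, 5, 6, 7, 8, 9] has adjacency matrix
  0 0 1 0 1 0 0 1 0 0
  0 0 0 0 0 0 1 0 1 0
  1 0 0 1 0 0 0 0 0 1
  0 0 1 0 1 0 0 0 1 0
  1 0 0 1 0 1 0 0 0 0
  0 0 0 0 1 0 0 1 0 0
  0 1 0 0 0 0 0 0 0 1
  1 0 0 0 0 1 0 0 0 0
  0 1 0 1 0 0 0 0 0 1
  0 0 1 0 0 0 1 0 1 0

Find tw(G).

2

A width-2 tree decomposition is:
Bags: B1 = {4, 5, 7}  B2 = {0, 4, 7}  B3 = {0, 3, 4}  B4 = {0, 2, 3}  B5 = {2, 3, 8}  B6 = {2, 8, 9}  B7 = {1, 8, 9}  B8 = {1, 6, 9}
Tree: B1–B2, B2–B3, B3–B4, B4–B5, B5–B6, B6–B7, B7–B8
Each bag holds 3 vertices, so the decomposition has width 2, which upper-bounds the treewidth. The edges 5–7–0–4–5 form a cycle, so G is not a tree and its treewidth is at least 2. Hence tw(G) = 2 exactly.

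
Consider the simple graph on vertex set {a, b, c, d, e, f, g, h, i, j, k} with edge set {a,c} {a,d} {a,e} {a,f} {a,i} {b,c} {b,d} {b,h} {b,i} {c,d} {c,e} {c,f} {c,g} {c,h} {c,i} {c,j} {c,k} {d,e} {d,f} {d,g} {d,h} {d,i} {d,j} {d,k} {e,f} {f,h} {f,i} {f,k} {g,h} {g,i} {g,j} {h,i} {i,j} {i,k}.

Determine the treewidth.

A width-4 tree decomposition is:
Bags: B1 = {c, d, f, h, i}  B2 = {a, c, d, f, i}  B3 = {a, c, d, e, f}  B4 = {c, d, g, h, i}  B5 = {c, d, f, i, k}  B6 = {b, c, d, h, i}  B7 = {c, d, g, i, j}
Tree: B1–B2, B2–B3, B1–B4, B1–B5, B1–B6, B4–B7
Each bag holds 5 vertices, so the decomposition has width 4, which upper-bounds the treewidth. Conversely, {a, c, d, e, f} is a clique of size 5, and the vertices of any clique must share a bag in every tree decomposition; so some bag has ≥ 5 vertices and tw(G) ≥ 4. Therefore the treewidth is 4.

4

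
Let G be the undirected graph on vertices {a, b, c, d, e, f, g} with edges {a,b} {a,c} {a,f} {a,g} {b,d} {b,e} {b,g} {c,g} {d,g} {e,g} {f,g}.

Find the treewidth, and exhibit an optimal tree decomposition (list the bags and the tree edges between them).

Treewidth 2.
One such decomposition:
Bags: B1 = {a, b, g}  B2 = {b, e, g}  B3 = {a, c, g}  B4 = {b, d, g}  B5 = {a, f, g}
Tree: B1–B2, B1–B3, B1–B4, B3–B5

Each bag holds 3 vertices, so the decomposition has width 2, which upper-bounds the treewidth. On the other hand G contains the 3-clique {a, c, g}. A clique must lie in a single bag of any decomposition, so no decomposition can have width below 2. The upper and lower bounds meet at 2, so that is the treewidth.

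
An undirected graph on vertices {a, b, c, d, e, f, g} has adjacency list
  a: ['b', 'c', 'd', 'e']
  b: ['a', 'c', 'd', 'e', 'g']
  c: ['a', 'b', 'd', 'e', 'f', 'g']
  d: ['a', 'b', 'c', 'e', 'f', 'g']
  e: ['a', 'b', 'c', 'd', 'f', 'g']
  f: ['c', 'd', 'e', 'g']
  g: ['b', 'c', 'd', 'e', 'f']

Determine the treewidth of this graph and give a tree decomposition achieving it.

Each bag holds 5 vertices, so the decomposition has width 4, which upper-bounds the treewidth. On the other hand G contains the 5-clique {c, d, e, f, g}. A clique must lie in a single bag of any decomposition, so no decomposition can have width below 4. The upper and lower bounds meet at 4, so that is the treewidth.

Treewidth 4.
One such decomposition:
Bags: B1 = {c, d, e, f, g}  B2 = {b, c, d, e, g}  B3 = {a, b, c, d, e}
Tree: B1–B2, B2–B3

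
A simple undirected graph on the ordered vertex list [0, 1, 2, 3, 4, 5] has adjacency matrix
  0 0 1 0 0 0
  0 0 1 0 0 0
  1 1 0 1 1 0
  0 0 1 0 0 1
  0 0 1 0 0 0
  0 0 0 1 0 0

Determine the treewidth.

1

A width-1 tree decomposition is:
Bags: B1 = {1, 2}  B2 = {2, 3}  B3 = {3, 5}  B4 = {0, 2}  B5 = {2, 4}
Tree: B1–B2, B2–B3, B2–B4, B2–B5
Every bag has size at most 2, so the width is 2 − 1 = 1 and tw(G) ≤ 1. Any graph with an edge has treewidth ≥ 1, and G has the edge 2–1. Hence tw(G) = 1 exactly.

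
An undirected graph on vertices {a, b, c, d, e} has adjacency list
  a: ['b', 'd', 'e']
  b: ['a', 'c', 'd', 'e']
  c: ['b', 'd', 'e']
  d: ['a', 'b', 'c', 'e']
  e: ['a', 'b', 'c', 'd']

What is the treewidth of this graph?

A width-3 tree decomposition is:
Bags: B1 = {a, b, d, e}  B2 = {b, c, d, e}
Tree: B1–B2
The largest bag has 4 vertices, giving width 3; this decomposition certifies tw(G) ≤ 3. On the other hand G contains the 4-clique {b, c, d, e}. A clique must lie in a single bag of any decomposition, so no decomposition can have width below 3. Therefore the treewidth is 3.

3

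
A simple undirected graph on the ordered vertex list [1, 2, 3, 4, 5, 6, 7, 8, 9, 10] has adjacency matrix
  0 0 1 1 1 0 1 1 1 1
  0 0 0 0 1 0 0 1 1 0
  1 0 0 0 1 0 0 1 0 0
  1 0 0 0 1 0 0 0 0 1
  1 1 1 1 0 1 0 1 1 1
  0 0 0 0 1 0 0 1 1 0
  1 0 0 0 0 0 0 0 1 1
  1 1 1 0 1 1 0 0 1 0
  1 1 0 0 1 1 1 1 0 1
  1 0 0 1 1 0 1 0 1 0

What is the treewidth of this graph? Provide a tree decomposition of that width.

Each bag holds 4 vertices, so the decomposition has width 3, which upper-bounds the treewidth. For the lower bound, the 4 vertices {1, 5, 8, 9} are pairwise adjacent, and any tree decomposition puts a clique entirely inside one bag — forcing width ≥ 3. Hence tw(G) = 3 exactly.

Treewidth 3.
One such decomposition:
Bags: B1 = {1, 4, 5, 10}  B2 = {1, 5, 9, 10}  B3 = {1, 7, 9, 10}  B4 = {1, 5, 8, 9}  B5 = {2, 5, 8, 9}  B6 = {5, 6, 8, 9}  B7 = {1, 3, 5, 8}
Tree: B1–B2, B2–B3, B2–B4, B4–B5, B5–B6, B4–B7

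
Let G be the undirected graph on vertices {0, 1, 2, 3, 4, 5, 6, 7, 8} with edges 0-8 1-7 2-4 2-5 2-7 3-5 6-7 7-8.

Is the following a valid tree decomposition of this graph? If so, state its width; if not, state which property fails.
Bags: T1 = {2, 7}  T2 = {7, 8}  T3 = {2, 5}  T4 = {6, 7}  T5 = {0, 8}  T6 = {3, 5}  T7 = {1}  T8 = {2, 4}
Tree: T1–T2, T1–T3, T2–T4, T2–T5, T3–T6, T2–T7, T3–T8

A tree decomposition must satisfy three properties: every vertex lies in some bag; for every edge, both endpoints lie together in some bag; and for every vertex, the bags containing it form a connected subtree. Here edge (7,1) lies in no bag, so the decomposition is invalid.

No — edge (7,1) lies in no bag.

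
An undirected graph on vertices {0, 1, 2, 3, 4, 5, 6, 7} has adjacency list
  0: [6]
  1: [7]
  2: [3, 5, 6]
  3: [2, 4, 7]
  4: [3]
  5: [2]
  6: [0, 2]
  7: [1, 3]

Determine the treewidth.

A width-1 tree decomposition is:
Bags: B1 = {2, 6}  B2 = {2, 3}  B3 = {3, 4}  B4 = {0, 6}  B5 = {3, 7}  B6 = {1, 7}  B7 = {2, 5}
Tree: B1–B2, B2–B3, B1–B4, B3–B5, B5–B6, B2–B7
Every bag has size at most 2, so the width is 2 − 1 = 1 and tw(G) ≤ 1. G has an edge, so its treewidth is at least 1. Therefore the treewidth is 1.

1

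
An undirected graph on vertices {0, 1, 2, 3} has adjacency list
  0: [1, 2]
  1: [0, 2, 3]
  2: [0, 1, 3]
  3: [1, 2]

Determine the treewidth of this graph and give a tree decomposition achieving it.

Treewidth 2.
One such decomposition:
Bags: B1 = {0, 1, 2}  B2 = {1, 2, 3}
Tree: B1–B2

Each bag holds 3 vertices, so the decomposition has width 2, which upper-bounds the treewidth. On the other hand G contains the 3-clique {0, 1, 2}. A clique must lie in a single bag of any decomposition, so no decomposition can have width below 2. Therefore the treewidth is 2.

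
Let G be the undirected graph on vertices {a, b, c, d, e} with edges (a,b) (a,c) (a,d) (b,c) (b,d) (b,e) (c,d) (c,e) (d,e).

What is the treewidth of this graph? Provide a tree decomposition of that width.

Every bag has size at most 4, so the width is 4 − 1 = 3 and tw(G) ≤ 3. Conversely, {b, c, d, e} is a clique of size 4, and the vertices of any clique must share a bag in every tree decomposition; so some bag has ≥ 4 vertices and tw(G) ≥ 3. Hence tw(G) = 3 exactly.

Treewidth 3.
One optimal decomposition is:
Bags: B1 = {b, c, d, e}  B2 = {a, b, c, d}
Tree: B1–B2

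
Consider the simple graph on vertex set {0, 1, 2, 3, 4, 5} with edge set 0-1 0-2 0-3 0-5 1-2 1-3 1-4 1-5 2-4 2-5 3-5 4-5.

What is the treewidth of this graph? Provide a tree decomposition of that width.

The largest bag has 4 vertices, giving width 3; this decomposition certifies tw(G) ≤ 3. Conversely, {0, 1, 2, 5} is a clique of size 4, and the vertices of any clique must share a bag in every tree decomposition; so some bag has ≥ 4 vertices and tw(G) ≥ 3. Hence tw(G) = 3 exactly.

Treewidth 3.
Bags: B1 = {1, 2, 4, 5}  B2 = {0, 1, 2, 5}  B3 = {0, 1, 3, 5}
Tree: B1–B2, B2–B3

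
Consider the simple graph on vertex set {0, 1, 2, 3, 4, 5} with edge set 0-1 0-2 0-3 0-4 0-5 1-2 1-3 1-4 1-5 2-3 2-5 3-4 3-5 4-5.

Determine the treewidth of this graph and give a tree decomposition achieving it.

Treewidth 4.
One optimal decomposition is:
Bags: B1 = {0, 1, 3, 4, 5}  B2 = {0, 1, 2, 3, 5}
Tree: B1–B2

Each bag holds 5 vertices, so the decomposition has width 4, which upper-bounds the treewidth. Conversely, {0, 1, 2, 3, 5} is a clique of size 5, and the vertices of any clique must share a bag in every tree decomposition; so some bag has ≥ 5 vertices and tw(G) ≥ 4. Therefore the treewidth is 4.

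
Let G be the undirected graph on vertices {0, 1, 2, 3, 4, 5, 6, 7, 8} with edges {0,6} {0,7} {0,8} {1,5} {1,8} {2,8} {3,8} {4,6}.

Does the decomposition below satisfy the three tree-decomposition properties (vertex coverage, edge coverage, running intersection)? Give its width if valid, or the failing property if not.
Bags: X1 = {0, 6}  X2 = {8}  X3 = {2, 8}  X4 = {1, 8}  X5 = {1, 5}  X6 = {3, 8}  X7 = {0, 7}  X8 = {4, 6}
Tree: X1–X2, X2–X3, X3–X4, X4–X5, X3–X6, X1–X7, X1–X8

A tree decomposition must satisfy three properties: every vertex lies in some bag; for every edge, both endpoints lie together in some bag; and for every vertex, the bags containing it form a connected subtree. Here edge (0,8) lies in no bag, so the decomposition is invalid.

No — edge (0,8) lies in no bag.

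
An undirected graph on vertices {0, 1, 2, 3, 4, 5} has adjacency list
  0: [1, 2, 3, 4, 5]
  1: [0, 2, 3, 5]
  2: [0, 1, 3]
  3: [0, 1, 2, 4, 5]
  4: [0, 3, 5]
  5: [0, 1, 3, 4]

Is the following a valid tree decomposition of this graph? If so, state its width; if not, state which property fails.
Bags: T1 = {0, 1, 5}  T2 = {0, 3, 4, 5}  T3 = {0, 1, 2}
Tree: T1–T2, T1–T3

A tree decomposition must satisfy three properties: every vertex lies in some bag; for every edge, both endpoints lie together in some bag; and for every vertex, the bags containing it form a connected subtree. Here edge (3,1) lies in no bag, so the decomposition is invalid.

No — edge (3,1) lies in no bag.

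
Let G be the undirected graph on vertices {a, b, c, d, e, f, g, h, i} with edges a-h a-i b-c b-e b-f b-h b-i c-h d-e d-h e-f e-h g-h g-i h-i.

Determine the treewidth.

2

A width-2 tree decomposition is:
Bags: B1 = {b, e, h}  B2 = {d, e, h}  B3 = {b, e, f}  B4 = {b, h, i}  B5 = {g, h, i}  B6 = {b, c, h}  B7 = {a, h, i}
Tree: B1–B2, B1–B3, B1–B4, B4–B5, B4–B6, B4–B7
The largest bag has 3 vertices, giving width 2; this decomposition certifies tw(G) ≤ 2. Conversely, {d, e, h} is a clique of size 3, and the vertices of any clique must share a bag in every tree decomposition; so some bag has ≥ 3 vertices and tw(G) ≥ 2. Therefore the treewidth is 2.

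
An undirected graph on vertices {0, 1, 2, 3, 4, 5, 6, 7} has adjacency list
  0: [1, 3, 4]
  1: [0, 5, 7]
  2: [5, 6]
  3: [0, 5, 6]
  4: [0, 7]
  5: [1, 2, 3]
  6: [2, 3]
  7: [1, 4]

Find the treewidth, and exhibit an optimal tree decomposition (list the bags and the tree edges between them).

Every bag has size at most 3, so the width is 3 − 1 = 2 and tw(G) ≤ 2. Since 2–6–3–5–2 is a cycle in G, G is not acyclic. Forests are exactly the graphs of treewidth ≤ 1, so tw(G) ≥ 2. The upper and lower bounds meet at 2, so that is the treewidth.

Treewidth 2.
One optimal decomposition is:
Bags: B1 = {2, 5, 6}  B2 = {3, 5, 6}  B3 = {1, 3, 5}  B4 = {0, 1, 3}  B5 = {0, 1, 7}  B6 = {0, 4, 7}
Tree: B1–B2, B2–B3, B3–B4, B4–B5, B5–B6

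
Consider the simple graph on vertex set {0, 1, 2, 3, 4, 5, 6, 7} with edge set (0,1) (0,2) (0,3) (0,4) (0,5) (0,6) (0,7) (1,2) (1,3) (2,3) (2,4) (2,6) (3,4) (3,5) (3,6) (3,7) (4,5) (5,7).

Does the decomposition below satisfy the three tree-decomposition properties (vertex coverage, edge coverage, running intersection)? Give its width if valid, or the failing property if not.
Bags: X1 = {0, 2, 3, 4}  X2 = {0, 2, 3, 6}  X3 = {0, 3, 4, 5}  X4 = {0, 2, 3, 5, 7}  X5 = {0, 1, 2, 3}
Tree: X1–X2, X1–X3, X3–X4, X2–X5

A tree decomposition must satisfy three properties: every vertex lies in some bag; for every edge, both endpoints lie together in some bag; and for every vertex, the bags containing it form a connected subtree. Here bags containing vertex 2 are not connected in the tree, so the decomposition is invalid.

No — bags containing vertex 2 are not connected in the tree.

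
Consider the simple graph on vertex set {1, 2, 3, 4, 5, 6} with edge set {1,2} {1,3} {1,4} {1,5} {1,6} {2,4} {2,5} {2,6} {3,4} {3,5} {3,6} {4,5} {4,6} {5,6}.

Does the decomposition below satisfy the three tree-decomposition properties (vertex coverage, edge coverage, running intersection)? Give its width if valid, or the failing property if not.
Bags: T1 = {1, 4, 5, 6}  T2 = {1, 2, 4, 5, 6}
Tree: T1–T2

A tree decomposition must satisfy three properties: every vertex lies in some bag; for every edge, both endpoints lie together in some bag; and for every vertex, the bags containing it form a connected subtree. Here vertex 3 appears in no bag, so the decomposition is invalid.

No — vertex 3 appears in no bag.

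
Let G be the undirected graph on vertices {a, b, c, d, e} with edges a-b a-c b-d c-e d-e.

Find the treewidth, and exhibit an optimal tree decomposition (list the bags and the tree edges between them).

Treewidth 2.
One optimal decomposition is:
Bags: B1 = {a, c, e}  B2 = {a, b, e}  B3 = {b, d, e}
Tree: B1–B2, B2–B3

Each bag holds 3 vertices, so the decomposition has width 2, which upper-bounds the treewidth. The edges e–c–a–b–d–e form a cycle, so G is not a tree and its treewidth is at least 2. Therefore the treewidth is 2.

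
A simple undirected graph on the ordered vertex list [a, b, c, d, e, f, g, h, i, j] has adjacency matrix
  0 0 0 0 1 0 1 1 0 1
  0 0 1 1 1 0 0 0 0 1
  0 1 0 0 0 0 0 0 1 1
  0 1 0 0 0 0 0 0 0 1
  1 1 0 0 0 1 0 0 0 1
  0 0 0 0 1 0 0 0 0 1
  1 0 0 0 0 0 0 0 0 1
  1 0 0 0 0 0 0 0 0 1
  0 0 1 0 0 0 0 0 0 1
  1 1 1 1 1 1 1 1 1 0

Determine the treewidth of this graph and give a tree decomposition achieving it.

The largest bag has 3 vertices, giving width 2; this decomposition certifies tw(G) ≤ 2. For the lower bound, the 3 vertices {e, f, j} are pairwise adjacent, and any tree decomposition puts a clique entirely inside one bag — forcing width ≥ 2. Hence tw(G) = 2 exactly.

Treewidth 2.
One optimal decomposition is:
Bags: B1 = {a, e, j}  B2 = {e, f, j}  B3 = {b, e, j}  B4 = {b, d, j}  B5 = {b, c, j}  B6 = {a, h, j}  B7 = {a, g, j}  B8 = {c, i, j}
Tree: B1–B2, B1–B3, B3–B4, B4–B5, B1–B6, B6–B7, B5–B8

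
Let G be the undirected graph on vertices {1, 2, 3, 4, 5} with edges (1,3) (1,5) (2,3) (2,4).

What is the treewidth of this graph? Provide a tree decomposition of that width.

The largest bag has 2 vertices, giving width 1; this decomposition certifies tw(G) ≤ 1. G has an edge, so its treewidth is at least 1. The upper and lower bounds meet at 1, so that is the treewidth.

Treewidth 1.
Bags: B1 = {2, 4}  B2 = {2, 3}  B3 = {1, 3}  B4 = {1, 5}
Tree: B1–B2, B2–B3, B3–B4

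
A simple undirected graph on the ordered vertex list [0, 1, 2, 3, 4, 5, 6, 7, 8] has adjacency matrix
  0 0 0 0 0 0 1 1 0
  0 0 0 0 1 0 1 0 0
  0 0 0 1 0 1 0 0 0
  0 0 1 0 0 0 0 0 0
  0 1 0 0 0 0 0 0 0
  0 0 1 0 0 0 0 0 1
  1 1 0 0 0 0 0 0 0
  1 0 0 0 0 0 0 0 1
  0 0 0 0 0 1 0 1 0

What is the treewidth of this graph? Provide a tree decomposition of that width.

Treewidth 1.
One such decomposition:
Bags: B1 = {2, 3}  B2 = {2, 5}  B3 = {5, 8}  B4 = {7, 8}  B5 = {0, 7}  B6 = {0, 6}  B7 = {1, 6}  B8 = {1, 4}
Tree: B1–B2, B2–B3, B3–B4, B4–B5, B5–B6, B6–B7, B7–B8

Each bag holds 2 vertices, so the decomposition has width 1, which upper-bounds the treewidth. G has an edge, so its treewidth is at least 1. The upper and lower bounds meet at 1, so that is the treewidth.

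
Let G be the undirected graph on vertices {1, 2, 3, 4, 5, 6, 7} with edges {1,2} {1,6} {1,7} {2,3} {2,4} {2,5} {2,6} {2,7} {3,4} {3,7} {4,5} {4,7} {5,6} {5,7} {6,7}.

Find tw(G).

A width-3 tree decomposition is:
Bags: B1 = {2, 4, 5, 7}  B2 = {2, 5, 6, 7}  B3 = {1, 2, 6, 7}  B4 = {2, 3, 4, 7}
Tree: B1–B2, B2–B3, B1–B4
The largest bag has 4 vertices, giving width 3; this decomposition certifies tw(G) ≤ 3. Conversely, {1, 2, 6, 7} is a clique of size 4, and the vertices of any clique must share a bag in every tree decomposition; so some bag has ≥ 4 vertices and tw(G) ≥ 3. Therefore the treewidth is 3.

3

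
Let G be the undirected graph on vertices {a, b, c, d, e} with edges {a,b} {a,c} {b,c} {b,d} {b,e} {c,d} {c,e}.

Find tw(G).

A width-2 tree decomposition is:
Bags: B1 = {b, c, d}  B2 = {b, c, e}  B3 = {a, b, c}
Tree: B1–B2, B1–B3
The largest bag has 3 vertices, giving width 2; this decomposition certifies tw(G) ≤ 2. For the lower bound, the 3 vertices {b, c, d} are pairwise adjacent, and any tree decomposition puts a clique entirely inside one bag — forcing width ≥ 2. Combining the bounds, tw(G) = 2.

2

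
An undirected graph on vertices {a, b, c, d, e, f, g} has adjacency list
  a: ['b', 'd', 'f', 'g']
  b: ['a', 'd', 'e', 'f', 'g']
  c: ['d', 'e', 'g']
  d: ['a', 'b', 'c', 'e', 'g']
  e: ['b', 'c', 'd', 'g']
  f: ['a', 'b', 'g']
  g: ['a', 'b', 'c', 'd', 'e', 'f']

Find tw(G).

3

A width-3 tree decomposition is:
Bags: B1 = {a, b, f, g}  B2 = {a, b, d, g}  B3 = {b, d, e, g}  B4 = {c, d, e, g}
Tree: B1–B2, B2–B3, B3–B4
Every bag has size at most 4, so the width is 4 − 1 = 3 and tw(G) ≤ 3. On the other hand G contains the 4-clique {c, d, e, g}. A clique must lie in a single bag of any decomposition, so no decomposition can have width below 3. Combining the bounds, tw(G) = 3.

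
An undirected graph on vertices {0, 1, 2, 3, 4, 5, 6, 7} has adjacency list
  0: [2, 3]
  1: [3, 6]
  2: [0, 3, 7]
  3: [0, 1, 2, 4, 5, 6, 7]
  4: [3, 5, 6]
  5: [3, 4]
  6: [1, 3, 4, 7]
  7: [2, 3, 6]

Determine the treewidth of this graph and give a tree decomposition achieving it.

Each bag holds 3 vertices, so the decomposition has width 2, which upper-bounds the treewidth. For the lower bound, the 3 vertices {0, 2, 3} are pairwise adjacent, and any tree decomposition puts a clique entirely inside one bag — forcing width ≥ 2. Therefore the treewidth is 2.

Treewidth 2.
Bags: B1 = {2, 3, 7}  B2 = {3, 6, 7}  B3 = {3, 4, 6}  B4 = {1, 3, 6}  B5 = {3, 4, 5}  B6 = {0, 2, 3}
Tree: B1–B2, B2–B3, B2–B4, B3–B5, B1–B6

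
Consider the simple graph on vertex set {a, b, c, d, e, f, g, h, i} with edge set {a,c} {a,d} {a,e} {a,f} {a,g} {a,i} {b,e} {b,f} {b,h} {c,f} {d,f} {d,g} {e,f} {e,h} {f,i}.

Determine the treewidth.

2

A width-2 tree decomposition is:
Bags: B1 = {a, e, f}  B2 = {a, d, f}  B3 = {a, f, i}  B4 = {a, d, g}  B5 = {b, e, f}  B6 = {a, c, f}  B7 = {b, e, h}
Tree: B1–B2, B1–B3, B2–B4, B1–B5, B2–B6, B5–B7
Each bag holds 3 vertices, so the decomposition has width 2, which upper-bounds the treewidth. Conversely, {a, d, g} is a clique of size 3, and the vertices of any clique must share a bag in every tree decomposition; so some bag has ≥ 3 vertices and tw(G) ≥ 2. Therefore the treewidth is 2.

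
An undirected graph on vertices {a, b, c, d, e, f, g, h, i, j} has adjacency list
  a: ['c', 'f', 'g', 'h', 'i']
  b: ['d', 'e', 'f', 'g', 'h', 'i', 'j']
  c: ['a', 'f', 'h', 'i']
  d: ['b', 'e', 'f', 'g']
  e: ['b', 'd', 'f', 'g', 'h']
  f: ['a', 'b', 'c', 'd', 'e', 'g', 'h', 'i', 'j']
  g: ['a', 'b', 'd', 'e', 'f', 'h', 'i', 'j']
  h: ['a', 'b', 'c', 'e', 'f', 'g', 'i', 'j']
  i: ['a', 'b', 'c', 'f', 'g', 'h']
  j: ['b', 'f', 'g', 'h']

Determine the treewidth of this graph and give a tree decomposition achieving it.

Each bag holds 5 vertices, so the decomposition has width 4, which upper-bounds the treewidth. Conversely, {b, d, e, f, g} is a clique of size 5, and the vertices of any clique must share a bag in every tree decomposition; so some bag has ≥ 5 vertices and tw(G) ≥ 4. Hence tw(G) = 4 exactly.

Treewidth 4.
One such decomposition:
Bags: B1 = {b, e, f, g, h}  B2 = {b, f, g, h, i}  B3 = {b, d, e, f, g}  B4 = {b, f, g, h, j}  B5 = {a, f, g, h, i}  B6 = {a, c, f, h, i}
Tree: B1–B2, B1–B3, B1–B4, B2–B5, B5–B6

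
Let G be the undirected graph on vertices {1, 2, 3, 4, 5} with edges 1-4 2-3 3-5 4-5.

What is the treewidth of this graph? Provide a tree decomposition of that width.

Treewidth 1.
One optimal decomposition is:
Bags: B1 = {2, 3}  B2 = {3, 5}  B3 = {4, 5}  B4 = {1, 4}
Tree: B1–B2, B2–B3, B3–B4

The largest bag has 2 vertices, giving width 1; this decomposition certifies tw(G) ≤ 1. G has an edge, so its treewidth is at least 1. Combining the bounds, tw(G) = 1.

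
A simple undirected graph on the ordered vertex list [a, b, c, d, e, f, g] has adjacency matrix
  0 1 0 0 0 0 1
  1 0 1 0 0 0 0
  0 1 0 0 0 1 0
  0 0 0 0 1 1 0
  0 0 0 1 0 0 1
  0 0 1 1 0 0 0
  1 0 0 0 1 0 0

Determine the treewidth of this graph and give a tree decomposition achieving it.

Each bag holds 3 vertices, so the decomposition has width 2, which upper-bounds the treewidth. The edges f–c–b–a–g–e–d–f form a cycle, so G is not a tree and its treewidth is at least 2. The upper and lower bounds meet at 2, so that is the treewidth.

Treewidth 2.
One such decomposition:
Bags: B1 = {b, c, f}  B2 = {a, b, f}  B3 = {a, f, g}  B4 = {e, f, g}  B5 = {d, e, f}
Tree: B1–B2, B2–B3, B3–B4, B4–B5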